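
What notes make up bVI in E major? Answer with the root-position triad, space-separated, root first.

Scale degree 6 in E major is C#. bVI uses the lowered form, C, taken from E minor. Building the major chord from the parallel minor on C: C–E–G.

C E G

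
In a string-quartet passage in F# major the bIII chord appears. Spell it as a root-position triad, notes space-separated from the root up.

A C# E

bIII is built on the lowered scale degree 3. In F# major degree 3 is A#; lowered it becomes A. Stacking thirds in F# minor on A gives A–C#–E.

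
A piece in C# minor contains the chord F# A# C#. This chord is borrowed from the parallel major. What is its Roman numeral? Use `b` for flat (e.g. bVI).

IV

The root F# is the diatonic 4th degree of C# minor; the borrowing shows in the chord quality. Diatonically C# minor has F#m (iv) on that degree; F#–A#–C# is instead the major chord native to C# major, so it takes the label IV.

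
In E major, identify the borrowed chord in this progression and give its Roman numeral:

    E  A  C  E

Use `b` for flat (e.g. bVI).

bVI

In E major the diatonic chords are E, F#m, G#m, A, B, C#m, D#dim. E and A both belong to that set. C (C–E–G) is not: scale degree 6 in E major carries C#m (vi). In E minor the chord on that degree is C, so here it functions as bVI, borrowed from the parallel minor.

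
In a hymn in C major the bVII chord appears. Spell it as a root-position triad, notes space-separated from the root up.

Bb D F

bVII is built on the lowered scale degree 7. In C major degree 7 is B; lowered it becomes Bb. Building the major chord from the parallel minor on Bb: Bb–D–F.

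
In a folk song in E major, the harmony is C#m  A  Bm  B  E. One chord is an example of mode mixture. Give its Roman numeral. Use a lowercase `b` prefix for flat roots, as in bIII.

E major has the diatonic set E, F#m, G#m, A, B, C#m, D#dim. Of the given chords, C#m, A, B and E are diatonic. Bm (B–D–F#) doesn't fit — on degree 5 E major would have B (V). Bm is the degree-5 chord of E minor, so it is the borrowed v.

v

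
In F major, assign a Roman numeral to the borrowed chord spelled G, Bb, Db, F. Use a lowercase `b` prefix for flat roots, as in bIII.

G is scale degree 2 in F major. Diatonically F major has Gm (ii) on that degree; G–Bb–Db–F is instead the half-diminished-seventh chord native to F minor, so it takes the label iiø7.

iiø7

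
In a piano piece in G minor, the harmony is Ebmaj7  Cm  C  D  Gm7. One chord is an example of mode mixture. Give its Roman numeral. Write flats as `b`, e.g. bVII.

IV

In G minor (with V from harmonic minor) the diatonic chords are Gm, Adim, Bb, Cm, D, Eb, F. Of the given chords, Ebmaj7, Cm, D and Gm7 are diatonic. C (C–E–G) doesn't fit — on degree 4 G minor would have Cm (iv). C is the degree-4 chord of G major, so it is the borrowed IV.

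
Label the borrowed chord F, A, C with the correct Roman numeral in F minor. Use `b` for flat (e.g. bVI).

F is scale degree 1 in F minor. The diatonic chord on degree 1 would be Fm (i), but F–A–C is the major chord from F major. As a borrowed chord it is labeled I.

I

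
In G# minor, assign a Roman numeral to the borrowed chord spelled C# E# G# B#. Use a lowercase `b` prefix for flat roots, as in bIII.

C# is scale degree 4 in G# minor. C#–E#–G#–B# is a major-seventh chord — the form found in G# major, not the diatonic iv (C#m). Borrowed into G# minor it is written IVmaj7.

IVmaj7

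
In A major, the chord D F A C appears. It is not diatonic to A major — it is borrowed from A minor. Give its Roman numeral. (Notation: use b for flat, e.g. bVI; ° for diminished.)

The root D is the diatonic 4th degree of A major; the borrowing shows in the chord quality. The diatonic chord on degree 4 would be D (IV), but D–F–A–C is the minor-seventh chord from A minor. As a borrowed chord it is labeled iv7.

iv7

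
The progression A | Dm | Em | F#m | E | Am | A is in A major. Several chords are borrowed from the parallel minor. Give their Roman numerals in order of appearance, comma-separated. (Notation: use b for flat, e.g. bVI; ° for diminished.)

iv, v, i

In A major the diatonic chords are A, Bm, C#m, D, E, F#m, G#dim. A, F#m and E are all diatonic. Dm (D–F–A) doesn't fit — on degree 4 A major would have D (IV). Dm is the degree-4 chord of A minor, so it is the borrowed iv. But Em (E–G–B) is foreign: the diatonic V on degree 5 is E, whereas Em comes from A minor. It is labeled v. Am (A–C–E) doesn't fit — on degree 1 A major would have A (I). Am is the degree-1 chord of A minor, so it is the borrowed i.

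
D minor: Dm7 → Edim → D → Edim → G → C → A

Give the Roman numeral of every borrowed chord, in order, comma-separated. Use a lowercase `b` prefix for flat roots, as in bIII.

I, IV

In D minor (with V from harmonic minor) the diatonic chords are Dm, Edim, F, Gm, A, Bb, C. Of the given chords, Dm7, Edim, C and A are diatonic. D (D–F#–A) doesn't fit — on degree 1 D minor would have Dm (i). D is the degree-1 chord of D major, so it is the borrowed I. G (G–B–D) is not: scale degree 4 in D minor carries Gm (iv). In D major the chord on that degree is G, so here it functions as IV, borrowed from the parallel major.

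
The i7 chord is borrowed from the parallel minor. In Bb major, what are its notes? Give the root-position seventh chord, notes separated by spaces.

The root, Bb, is scale degree 1 — the same note in Bb major and Bb minor; only the chord quality changes. Building the minor-seventh chord from the parallel minor on Bb: Bb–Db–F–Ab.

Bb Db F Ab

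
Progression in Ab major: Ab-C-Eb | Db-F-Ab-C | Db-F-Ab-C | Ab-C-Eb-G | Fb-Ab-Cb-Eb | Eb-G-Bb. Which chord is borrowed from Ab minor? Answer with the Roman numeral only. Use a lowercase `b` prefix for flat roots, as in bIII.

Ab major has the diatonic set Ab, Bbm, Cm, Db, Eb, Fm, Gdim. Ab–C–Eb = Ab, Db–F–Ab–C = Dbmaj7, Ab–C–Eb–G = Abmaj7 and Eb–G–Bb = Eb all belong to that set. Fb–Ab–Cb–Eb is not: scale degree 6 in Ab major carries Fm (vi). In Ab minor the chord on that degree is Fbmaj7, so here it functions as bVImaj7, borrowed from the parallel minor.

bVImaj7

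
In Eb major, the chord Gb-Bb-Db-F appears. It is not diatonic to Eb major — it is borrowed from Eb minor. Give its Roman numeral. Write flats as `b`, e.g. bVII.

bIIImaj7

Gb is the lowered form of scale degree 3 in Eb major (the diatonic degree 3 is G). The diatonic chord on degree 3 would be Gm (iii), but Gb–Bb–Db–F is the major-seventh chord from Eb minor. As a borrowed chord it is labeled bIIImaj7.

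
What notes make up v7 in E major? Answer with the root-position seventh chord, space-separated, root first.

B D F# A

The root, B, is scale degree 5 — the same note in E major and E minor; only the chord quality changes. In E minor the chord on B is B–D–F#–A.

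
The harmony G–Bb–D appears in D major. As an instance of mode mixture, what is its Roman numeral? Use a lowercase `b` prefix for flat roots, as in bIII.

iv

G is scale degree 4 in D major. The diatonic chord on degree 4 would be G (IV), but G–Bb–D is the minor chord from D minor. As a borrowed chord it is labeled iv.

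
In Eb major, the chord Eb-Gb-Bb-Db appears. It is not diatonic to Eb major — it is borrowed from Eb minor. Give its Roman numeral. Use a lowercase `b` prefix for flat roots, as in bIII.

i7

The root Eb is the diatonic 1st degree of Eb major; the borrowing shows in the chord quality. The diatonic chord on degree 1 would be Eb (I), but Eb–Gb–Bb–Db is the minor-seventh chord from Eb minor. As a borrowed chord it is labeled i7.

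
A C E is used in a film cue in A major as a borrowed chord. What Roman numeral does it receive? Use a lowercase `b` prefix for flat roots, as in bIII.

A is scale degree 1 in A major. Diatonically A major has A (I) on that degree; A–C–E is instead the minor chord native to A minor, so it takes the label i.

i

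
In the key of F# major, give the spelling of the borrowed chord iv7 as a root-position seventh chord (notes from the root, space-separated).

B D F# A

The root, B, is scale degree 4 — the same note in F# major and F# minor; only the chord quality changes. Stacking thirds in F# minor on B gives B–D–F#–A.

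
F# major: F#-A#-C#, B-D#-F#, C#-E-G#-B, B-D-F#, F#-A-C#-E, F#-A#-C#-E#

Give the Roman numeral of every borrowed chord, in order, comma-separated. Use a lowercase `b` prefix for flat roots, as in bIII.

v7, iv, i7

F# major has the diatonic set F#, G#m, A#m, B, C#, D#m, E#dim. F#–A#–C# = F#, B–D#–F# = B and F#–A#–C#–E# = F#maj7 all belong to that set. C#–E–G#–B doesn't fit — on degree 5 F# major would have C# (V). C#m7 is the degree-5 chord of F# minor, so it is the borrowed v7. B–D–F# doesn't fit — on degree 4 F# major would have B (IV). Bm is the degree-4 chord of F# minor, so it is the borrowed iv. But F#–A–C#–E is foreign: the diatonic I on degree 1 is F#, whereas F#m7 comes from F# minor. It is labeled i7.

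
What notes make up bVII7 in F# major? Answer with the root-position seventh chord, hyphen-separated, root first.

The root of bVII7 is the lowered 7th degree: E# becomes E. In F# minor the chord on E is E–G#–B–D.

E-G#-B-D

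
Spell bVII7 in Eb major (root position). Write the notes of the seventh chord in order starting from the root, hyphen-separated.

Scale degree 7 in Eb major is D. bVII7 uses the lowered form, Db, taken from Eb minor. In Eb minor the chord on Db is Db–F–Ab–Cb.

Db-F-Ab-Cb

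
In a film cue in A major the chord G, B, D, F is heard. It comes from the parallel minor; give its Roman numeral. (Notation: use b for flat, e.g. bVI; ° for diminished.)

G is the lowered form of scale degree 7 in A major (the diatonic degree 7 is G#). G–B–D–F is a dominant-seventh chord — the form found in A minor, not the diatonic vii° (G#dim). Borrowed into A major it is written bVII7.

bVII7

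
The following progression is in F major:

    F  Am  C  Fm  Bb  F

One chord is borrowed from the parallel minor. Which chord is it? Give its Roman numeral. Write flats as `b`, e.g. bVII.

F major has the diatonic set F, Gm, Am, Bb, C, Dm, Edim. F, Am, C and Bb all belong to that set. Fm (F–Ab–C) doesn't fit — on degree 1 F major would have F (I). Fm is the degree-1 chord of F minor, so it is the borrowed i.

i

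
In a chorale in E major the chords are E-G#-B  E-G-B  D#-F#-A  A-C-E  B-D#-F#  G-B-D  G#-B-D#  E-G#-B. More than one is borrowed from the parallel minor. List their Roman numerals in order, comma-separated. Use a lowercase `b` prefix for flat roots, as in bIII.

i, iv, bIII

E major has the diatonic set E, F#m, G#m, A, B, C#m, D#dim. Of the given chords, E–G#–B = E, D#–F#–A = D#dim, B–D#–F# = B and G#–B–D# = G#m are diatonic. E–G–B is not: scale degree 1 in E major carries E (I). In E minor the chord on that degree is Em, so here it functions as i, borrowed from the parallel minor. But A–C–E is foreign: the diatonic IV on degree 4 is A, whereas Am comes from E minor. It is labeled iv. G–B–D is not: scale degree 3 in E major carries G#m (iii). In E minor the chord on that degree is G, so here it functions as bIII, borrowed from the parallel minor.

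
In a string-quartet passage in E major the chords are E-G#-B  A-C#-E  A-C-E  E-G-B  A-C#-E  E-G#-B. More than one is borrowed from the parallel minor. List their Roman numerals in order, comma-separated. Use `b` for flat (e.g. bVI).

iv, i

In E major the diatonic chords are E, F#m, G#m, A, B, C#m, D#dim. E–G#–B = E and A–C#–E = A are both diatonic. A–C–E doesn't fit — on degree 4 E major would have A (IV). Am is the degree-4 chord of E minor, so it is the borrowed iv. But E–G–B is foreign: the diatonic I on degree 1 is E, whereas Em comes from E minor. It is labeled i.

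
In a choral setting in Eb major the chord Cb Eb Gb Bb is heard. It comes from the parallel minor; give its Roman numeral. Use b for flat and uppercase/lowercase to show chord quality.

bVImaj7

In Eb major scale degree 6 is C; Cb is its lowered form, from Eb minor. The diatonic chord on degree 6 would be Cm (vi), but Cb–Eb–Gb–Bb is the major-seventh chord from Eb minor. As a borrowed chord it is labeled bVImaj7.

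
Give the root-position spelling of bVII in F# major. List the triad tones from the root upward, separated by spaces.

Scale degree 7 in F# major is E#. bVII uses the lowered form, E, taken from F# minor. Building the major chord from the parallel minor on E: E–G#–B.

E G# B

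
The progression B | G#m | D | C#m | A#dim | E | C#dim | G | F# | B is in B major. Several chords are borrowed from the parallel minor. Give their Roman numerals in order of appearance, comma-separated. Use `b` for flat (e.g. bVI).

The diatonic triads in B major are B, C#m, D#m, E, F#, G#m, A#dim. B, G#m, C#m, A#dim, E and F# all belong to that set. D (D–F#–A) is not: scale degree 3 in B major carries D#m (iii). In B minor the chord on that degree is D, so here it functions as bIII, borrowed from the parallel minor. But C#dim (C#–E–G) is foreign: the diatonic ii on degree 2 is C#m, whereas C#dim comes from B minor. It is labeled ii°. But G (G–B–D) is foreign: the diatonic vi on degree 6 is G#m, whereas G comes from B minor. It is labeled bVI.

bIII, ii°, bVI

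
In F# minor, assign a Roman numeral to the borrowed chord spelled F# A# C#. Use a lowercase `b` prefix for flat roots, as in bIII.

I

F# is scale degree 1 in F# minor. Diatonically F# minor has F#m (i) on that degree; F#–A#–C# is instead the major chord native to F# major, so it takes the label I.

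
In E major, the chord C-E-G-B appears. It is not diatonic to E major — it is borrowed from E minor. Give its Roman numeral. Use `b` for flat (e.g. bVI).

The root C is the lowered 6th scale degree — diatonically E major has C# there. The diatonic chord on degree 6 would be C#m (vi), but C–E–G–B is the major-seventh chord from E minor. As a borrowed chord it is labeled bVImaj7.

bVImaj7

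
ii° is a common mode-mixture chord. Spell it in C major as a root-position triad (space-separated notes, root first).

D F Ab

ii° is built on scale degree 2, which is D in both C major and its parallel. In C minor the chord on D is D–F–Ab.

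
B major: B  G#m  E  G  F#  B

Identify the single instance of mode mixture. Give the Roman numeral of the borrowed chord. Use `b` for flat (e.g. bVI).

bVI

In B major the diatonic chords are B, C#m, D#m, E, F#, G#m, A#dim. B, G#m, E and F# are all diatonic. But G (G–B–D) is foreign: the diatonic vi on degree 6 is G#m, whereas G comes from B minor. It is labeled bVI.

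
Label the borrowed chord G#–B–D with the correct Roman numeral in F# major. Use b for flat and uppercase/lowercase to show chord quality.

The root G# is the diatonic 2nd degree of F# major; the borrowing shows in the chord quality. G#–B–D is a diminished chord — the form found in F# minor, not the diatonic ii (G#m). Borrowed into F# major it is written ii°.

ii°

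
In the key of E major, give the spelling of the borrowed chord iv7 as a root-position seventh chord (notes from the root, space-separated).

A C E G

iv7 is built on scale degree 4, which is A in both E major and its parallel. In E minor the chord on A is A–C–E–G.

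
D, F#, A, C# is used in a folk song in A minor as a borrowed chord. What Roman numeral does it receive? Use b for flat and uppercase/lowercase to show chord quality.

IVmaj7

The root D is the diatonic 4th degree of A minor; the borrowing shows in the chord quality. Diatonically A minor has Dm (iv) on that degree; D–F#–A–C# is instead the major-seventh chord native to A major, so it takes the label IVmaj7.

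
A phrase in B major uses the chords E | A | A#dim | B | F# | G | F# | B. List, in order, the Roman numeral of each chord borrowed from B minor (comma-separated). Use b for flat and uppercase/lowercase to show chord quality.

The diatonic triads in B major are B, C#m, D#m, E, F#, G#m, A#dim. E, A#dim, B and F# all belong to that set. A (A–C#–E) is not: scale degree 7 in B major carries A#dim (vii°). In B minor the chord on that degree is A, so here it functions as bVII, borrowed from the parallel minor. G (G–B–D) doesn't fit — on degree 6 B major would have G#m (vi). G is the degree-6 chord of B minor, so it is the borrowed bVI.

bVII, bVI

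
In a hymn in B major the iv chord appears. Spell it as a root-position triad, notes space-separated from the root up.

E G B

iv is built on scale degree 4, which is E in both B major and its parallel. Stacking thirds in B minor on E gives E–G–B.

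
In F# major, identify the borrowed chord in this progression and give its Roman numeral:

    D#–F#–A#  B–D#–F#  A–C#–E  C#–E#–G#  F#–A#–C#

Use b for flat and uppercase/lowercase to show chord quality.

bIII

In F# major the diatonic chords are F#, G#m, A#m, B, C#, D#m, E#dim. D#–F#–A# = D#m, B–D#–F# = B, C#–E#–G# = C# and F#–A#–C# = F# all belong to that set. But A–C#–E is foreign: the diatonic iii on degree 3 is A#m, whereas A comes from F# minor. It is labeled bIII.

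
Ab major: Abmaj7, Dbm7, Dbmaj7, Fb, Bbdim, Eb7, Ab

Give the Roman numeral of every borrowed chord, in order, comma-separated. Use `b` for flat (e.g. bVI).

iv7, bVI, ii°

Ab major has the diatonic set Ab, Bbm, Cm, Db, Eb, Fm, Gdim. Abmaj7, Dbmaj7, Eb7 and Ab all belong to that set. Dbm7 (Db–Fb–Ab–Cb) is not: scale degree 4 in Ab major carries Db (IV). In Ab minor the chord on that degree is Dbm7, so here it functions as iv7, borrowed from the parallel minor. Fb (Fb–Ab–Cb) is not: scale degree 6 in Ab major carries Fm (vi). In Ab minor the chord on that degree is Fb, so here it functions as bVI, borrowed from the parallel minor. Bbdim (Bb–Db–Fb) doesn't fit — on degree 2 Ab major would have Bbm (ii). Bbdim is the degree-2 chord of Ab minor, so it is the borrowed ii°.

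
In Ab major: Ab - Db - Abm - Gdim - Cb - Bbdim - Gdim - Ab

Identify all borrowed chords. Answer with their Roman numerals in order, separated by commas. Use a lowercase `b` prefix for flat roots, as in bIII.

The diatonic triads in Ab major are Ab, Bbm, Cm, Db, Eb, Fm, Gdim. Of the given chords, Ab, Db and Gdim are diatonic. But Abm (Ab–Cb–Eb) is foreign: the diatonic I on degree 1 is Ab, whereas Abm comes from Ab minor. It is labeled i. But Cb (Cb–Eb–Gb) is foreign: the diatonic iii on degree 3 is Cm, whereas Cb comes from Ab minor. It is labeled bIII. Bbdim (Bb–Db–Fb) is not: scale degree 2 in Ab major carries Bbm (ii). In Ab minor the chord on that degree is Bbdim, so here it functions as ii°, borrowed from the parallel minor.

i, bIII, ii°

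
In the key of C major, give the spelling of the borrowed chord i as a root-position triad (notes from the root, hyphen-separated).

The root, C, is scale degree 1 — the same note in C major and C minor; only the chord quality changes. In C minor the chord on C is C–Eb–G.

C-Eb-G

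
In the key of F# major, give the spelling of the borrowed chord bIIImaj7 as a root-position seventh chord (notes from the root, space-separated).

A C# E G#

Scale degree 3 in F# major is A#. bIIImaj7 uses the lowered form, A, taken from F# minor. Building the major-seventh chord from the parallel minor on A: A–C#–E–G#.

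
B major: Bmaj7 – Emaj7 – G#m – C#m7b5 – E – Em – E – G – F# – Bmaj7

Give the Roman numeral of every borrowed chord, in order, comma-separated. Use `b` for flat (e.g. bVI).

iiø7, iv, bVI

In B major the diatonic chords are B, C#m, D#m, E, F#, G#m, A#dim. Of the given chords, Bmaj7, Emaj7, G#m, E and F# are diatonic. C#m7b5 (C#–E–G–B) is not: scale degree 2 in B major carries C#m (ii). In B minor the chord on that degree is C#m7b5, so here it functions as iiø7, borrowed from the parallel minor. But Em (E–G–B) is foreign: the diatonic IV on degree 4 is E, whereas Em comes from B minor. It is labeled iv. G (G–B–D) is not: scale degree 6 in B major carries G#m (vi). In B minor the chord on that degree is G, so here it functions as bVI, borrowed from the parallel minor.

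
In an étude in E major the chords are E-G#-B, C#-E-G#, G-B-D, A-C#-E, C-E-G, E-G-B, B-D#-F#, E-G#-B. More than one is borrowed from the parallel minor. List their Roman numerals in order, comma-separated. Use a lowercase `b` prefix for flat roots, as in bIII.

In E major the diatonic chords are E, F#m, G#m, A, B, C#m, D#dim. E–G#–B = E, C#–E–G# = C#m, A–C#–E = A and B–D#–F# = B are all diatonic. G–B–D doesn't fit — on degree 3 E major would have G#m (iii). G is the degree-3 chord of E minor, so it is the borrowed bIII. But C–E–G is foreign: the diatonic vi on degree 6 is C#m, whereas C comes from E minor. It is labeled bVI. But E–G–B is foreign: the diatonic I on degree 1 is E, whereas Em comes from E minor. It is labeled i.

bIII, bVI, i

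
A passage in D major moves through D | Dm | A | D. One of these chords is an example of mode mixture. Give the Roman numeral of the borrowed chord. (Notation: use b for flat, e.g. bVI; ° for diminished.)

The diatonic triads in D major are D, Em, F#m, G, A, Bm, C#dim. D and A both belong to that set. But Dm (D–F–A) is foreign: the diatonic I on degree 1 is D, whereas Dm comes from D minor. It is labeled i.

i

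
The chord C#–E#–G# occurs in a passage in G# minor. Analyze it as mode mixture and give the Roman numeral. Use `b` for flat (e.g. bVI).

IV

C# is scale degree 4 in G# minor. The diatonic chord on degree 4 would be C#m (iv), but C#–E#–G# is the major chord from G# major. As a borrowed chord it is labeled IV.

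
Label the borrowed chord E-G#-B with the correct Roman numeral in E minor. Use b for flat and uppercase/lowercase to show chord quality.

E is scale degree 1 in E minor. Diatonically E minor has Em (i) on that degree; E–G#–B is instead the major chord native to E major, so it takes the label I.

I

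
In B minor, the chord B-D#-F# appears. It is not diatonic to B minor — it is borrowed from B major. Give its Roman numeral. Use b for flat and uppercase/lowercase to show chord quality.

B is scale degree 1 in B minor. Diatonically B minor has Bm (i) on that degree; B–D#–F# is instead the major chord native to B major, so it takes the label I.

I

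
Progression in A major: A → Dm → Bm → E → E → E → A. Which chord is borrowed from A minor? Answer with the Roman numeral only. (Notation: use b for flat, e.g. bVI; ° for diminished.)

A major has the diatonic set A, Bm, C#m, D, E, F#m, G#dim. A, Bm and E all belong to that set. Dm (D–F–A) is not: scale degree 4 in A major carries D (IV). In A minor the chord on that degree is Dm, so here it functions as iv, borrowed from the parallel minor.

iv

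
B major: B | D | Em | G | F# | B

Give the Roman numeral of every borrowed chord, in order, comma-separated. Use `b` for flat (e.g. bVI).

The diatonic triads in B major are B, C#m, D#m, E, F#, G#m, A#dim. B and F# are both diatonic. D (D–F#–A) is not: scale degree 3 in B major carries D#m (iii). In B minor the chord on that degree is D, so here it functions as bIII, borrowed from the parallel minor. Em (E–G–B) is not: scale degree 4 in B major carries E (IV). In B minor the chord on that degree is Em, so here it functions as iv, borrowed from the parallel minor. But G (G–B–D) is foreign: the diatonic vi on degree 6 is G#m, whereas G comes from B minor. It is labeled bVI.

bIII, iv, bVI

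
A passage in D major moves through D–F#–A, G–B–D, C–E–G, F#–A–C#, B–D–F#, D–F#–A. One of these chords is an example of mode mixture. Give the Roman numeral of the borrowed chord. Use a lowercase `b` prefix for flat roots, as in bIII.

In D major the diatonic chords are D, Em, F#m, G, A, Bm, C#dim. Of the given chords, D–F#–A = D, G–B–D = G, F#–A–C# = F#m and B–D–F# = Bm are diatonic. C–E–G is not: scale degree 7 in D major carries C#dim (vii°). In D minor the chord on that degree is C, so here it functions as bVII, borrowed from the parallel minor.

bVII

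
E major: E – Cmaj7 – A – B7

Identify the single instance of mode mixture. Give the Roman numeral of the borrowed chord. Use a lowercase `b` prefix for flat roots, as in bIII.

In E major the diatonic chords are E, F#m, G#m, A, B, C#m, D#dim. Of the given chords, E, A and B7 are diatonic. Cmaj7 (C–E–G–B) doesn't fit — on degree 6 E major would have C#m (vi). Cmaj7 is the degree-6 chord of E minor, so it is the borrowed bVImaj7.

bVImaj7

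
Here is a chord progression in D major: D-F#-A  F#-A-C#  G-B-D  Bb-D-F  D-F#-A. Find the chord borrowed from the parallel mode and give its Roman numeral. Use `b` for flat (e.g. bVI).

bVI

D major has the diatonic set D, Em, F#m, G, A, Bm, C#dim. D–F#–A = D, F#–A–C# = F#m and G–B–D = G all belong to that set. Bb–D–F is not: scale degree 6 in D major carries Bm (vi). In D minor the chord on that degree is Bb, so here it functions as bVI, borrowed from the parallel minor.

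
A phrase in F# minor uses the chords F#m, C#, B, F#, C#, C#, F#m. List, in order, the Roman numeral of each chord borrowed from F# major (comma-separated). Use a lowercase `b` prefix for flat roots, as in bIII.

IV, I

The diatonic triads in F# minor (with V from harmonic minor) are F#m, G#dim, A, Bm, C#, D, E. Of the given chords, F#m and C# are diatonic. B (B–D#–F#) doesn't fit — on degree 4 F# minor would have Bm (iv). B is the degree-4 chord of F# major, so it is the borrowed IV. F# (F#–A#–C#) is not: scale degree 1 in F# minor carries F#m (i). In F# major the chord on that degree is F#, so here it functions as I, borrowed from the parallel major.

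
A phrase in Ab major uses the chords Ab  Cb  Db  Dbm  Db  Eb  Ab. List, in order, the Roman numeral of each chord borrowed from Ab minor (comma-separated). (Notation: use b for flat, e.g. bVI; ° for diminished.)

bIII, iv

Ab major has the diatonic set Ab, Bbm, Cm, Db, Eb, Fm, Gdim. Ab, Db and Eb are all diatonic. Cb (Cb–Eb–Gb) is not: scale degree 3 in Ab major carries Cm (iii). In Ab minor the chord on that degree is Cb, so here it functions as bIII, borrowed from the parallel minor. Dbm (Db–Fb–Ab) is not: scale degree 4 in Ab major carries Db (IV). In Ab minor the chord on that degree is Dbm, so here it functions as iv, borrowed from the parallel minor.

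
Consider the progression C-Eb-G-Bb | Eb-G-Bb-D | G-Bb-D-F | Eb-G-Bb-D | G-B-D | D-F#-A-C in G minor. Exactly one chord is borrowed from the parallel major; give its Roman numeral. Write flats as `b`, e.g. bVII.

I

The diatonic triads in G minor (with V from harmonic minor) are Gm, Adim, Bb, Cm, D, Eb, F. C–Eb–G–Bb = Cm7, Eb–G–Bb–D = Ebmaj7, G–Bb–D–F = Gm7 and D–F#–A–C = D7 all belong to that set. But G–B–D is foreign: the diatonic i on degree 1 is Gm, whereas G comes from G major. It is labeled I.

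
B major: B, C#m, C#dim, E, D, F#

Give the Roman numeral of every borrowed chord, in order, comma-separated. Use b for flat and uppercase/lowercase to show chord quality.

ii°, bIII

The diatonic triads in B major are B, C#m, D#m, E, F#, G#m, A#dim. B, C#m, E and F# all belong to that set. C#dim (C#–E–G) is not: scale degree 2 in B major carries C#m (ii). In B minor the chord on that degree is C#dim, so here it functions as ii°, borrowed from the parallel minor. D (D–F#–A) is not: scale degree 3 in B major carries D#m (iii). In B minor the chord on that degree is D, so here it functions as bIII, borrowed from the parallel minor.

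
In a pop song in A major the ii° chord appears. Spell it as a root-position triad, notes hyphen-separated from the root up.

The root, B, is scale degree 2 — the same note in A major and A minor; only the chord quality changes. Stacking thirds in A minor on B gives B–D–F.

B-D-F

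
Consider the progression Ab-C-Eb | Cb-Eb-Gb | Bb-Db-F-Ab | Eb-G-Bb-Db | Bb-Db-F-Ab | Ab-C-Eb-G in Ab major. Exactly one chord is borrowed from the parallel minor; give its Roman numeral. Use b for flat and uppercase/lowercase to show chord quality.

In Ab major the diatonic chords are Ab, Bbm, Cm, Db, Eb, Fm, Gdim. Of the given chords, Ab–C–Eb = Ab, Bb–Db–F–Ab = Bbm7, Eb–G–Bb–Db = Eb7 and Ab–C–Eb–G = Abmaj7 are diatonic. Cb–Eb–Gb is not: scale degree 3 in Ab major carries Cm (iii). In Ab minor the chord on that degree is Cb, so here it functions as bIII, borrowed from the parallel minor.

bIII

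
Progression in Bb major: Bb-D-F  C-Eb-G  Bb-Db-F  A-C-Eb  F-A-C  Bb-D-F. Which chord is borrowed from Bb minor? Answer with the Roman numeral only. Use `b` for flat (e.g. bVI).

The diatonic triads in Bb major are Bb, Cm, Dm, Eb, F, Gm, Adim. Bb–D–F = Bb, C–Eb–G = Cm, A–C–Eb = Adim and F–A–C = F are all diatonic. Bb–Db–F doesn't fit — on degree 1 Bb major would have Bb (I). Bbm is the degree-1 chord of Bb minor, so it is the borrowed i.

i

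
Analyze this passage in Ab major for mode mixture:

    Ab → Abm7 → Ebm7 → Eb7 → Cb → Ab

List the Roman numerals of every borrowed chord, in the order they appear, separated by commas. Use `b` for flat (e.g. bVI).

i7, v7, bIII

In Ab major the diatonic chords are Ab, Bbm, Cm, Db, Eb, Fm, Gdim. Of the given chords, Ab and Eb7 are diatonic. Abm7 (Ab–Cb–Eb–Gb) is not: scale degree 1 in Ab major carries Ab (I). In Ab minor the chord on that degree is Abm7, so here it functions as i7, borrowed from the parallel minor. Ebm7 (Eb–Gb–Bb–Db) is not: scale degree 5 in Ab major carries Eb (V). In Ab minor the chord on that degree is Ebm7, so here it functions as v7, borrowed from the parallel minor. Cb (Cb–Eb–Gb) doesn't fit — on degree 3 Ab major would have Cm (iii). Cb is the degree-3 chord of Ab minor, so it is the borrowed bIII.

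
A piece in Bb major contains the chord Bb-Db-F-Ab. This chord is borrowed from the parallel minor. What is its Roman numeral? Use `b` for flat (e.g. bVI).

i7

The root Bb is the diatonic 1st degree of Bb major; the borrowing shows in the chord quality. The diatonic chord on degree 1 would be Bb (I), but Bb–Db–F–Ab is the minor-seventh chord from Bb minor. As a borrowed chord it is labeled i7.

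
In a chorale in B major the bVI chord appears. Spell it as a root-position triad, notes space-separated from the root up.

Scale degree 6 in B major is G#. bVI uses the lowered form, G, taken from B minor. In B minor the chord on G is G–B–D.

G B D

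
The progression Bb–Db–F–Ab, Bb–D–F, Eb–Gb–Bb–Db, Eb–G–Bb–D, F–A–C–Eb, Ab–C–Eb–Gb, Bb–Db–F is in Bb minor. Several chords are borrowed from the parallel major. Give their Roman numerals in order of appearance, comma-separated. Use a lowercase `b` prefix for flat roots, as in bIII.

The diatonic triads in Bb minor (with V from harmonic minor) are Bbm, Cdim, Db, Ebm, F, Gb, Ab. Of the given chords, Bb–Db–F–Ab = Bbm7, Eb–Gb–Bb–Db = Ebm7, F–A–C–Eb = F7, Ab–C–Eb–Gb = Ab7 and Bb–Db–F = Bbm are diatonic. But Bb–D–F is foreign: the diatonic i on degree 1 is Bbm, whereas Bb comes from Bb major. It is labeled I. But Eb–G–Bb–D is foreign: the diatonic iv on degree 4 is Ebm, whereas Ebmaj7 comes from Bb major. It is labeled IVmaj7.

I, IVmaj7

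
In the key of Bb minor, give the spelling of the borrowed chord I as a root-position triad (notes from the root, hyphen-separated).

The root, Bb, is scale degree 1 — the same note in Bb minor and Bb major; only the chord quality changes. In Bb major the chord on Bb is Bb–D–F.

Bb-D-F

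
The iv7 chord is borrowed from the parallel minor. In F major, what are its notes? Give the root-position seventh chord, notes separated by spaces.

iv7 is built on scale degree 4, which is Bb in both F major and its parallel. In F minor the chord on Bb is Bb–Db–F–Ab.

Bb Db F Ab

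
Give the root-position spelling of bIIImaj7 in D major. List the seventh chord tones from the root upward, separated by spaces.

bIIImaj7 is built on the lowered scale degree 3. In D major degree 3 is F#; lowered it becomes F. Stacking thirds in D minor on F gives F–A–C–E.

F A C E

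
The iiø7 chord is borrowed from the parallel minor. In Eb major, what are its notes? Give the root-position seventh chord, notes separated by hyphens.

F-Ab-Cb-Eb

The root, F, is scale degree 2 — the same note in Eb major and Eb minor; only the chord quality changes. Stacking thirds in Eb minor on F gives F–Ab–Cb–Eb.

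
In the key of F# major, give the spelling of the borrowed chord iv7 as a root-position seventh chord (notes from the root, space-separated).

iv7 is built on scale degree 4, which is B in both F# major and its parallel. In F# minor the chord on B is B–D–F#–A.

B D F# A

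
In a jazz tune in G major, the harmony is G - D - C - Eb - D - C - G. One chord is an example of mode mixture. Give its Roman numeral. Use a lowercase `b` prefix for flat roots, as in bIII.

The diatonic triads in G major are G, Am, Bm, C, D, Em, F#dim. G, D and C all belong to that set. But Eb (Eb–G–Bb) is foreign: the diatonic vi on degree 6 is Em, whereas Eb comes from G minor. It is labeled bVI.

bVI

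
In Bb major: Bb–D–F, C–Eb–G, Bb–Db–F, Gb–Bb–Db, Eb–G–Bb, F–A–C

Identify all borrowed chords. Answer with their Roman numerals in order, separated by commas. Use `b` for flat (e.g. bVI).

i, bVI

In Bb major the diatonic chords are Bb, Cm, Dm, Eb, F, Gm, Adim. Bb–D–F = Bb, C–Eb–G = Cm, Eb–G–Bb = Eb and F–A–C = F all belong to that set. But Bb–Db–F is foreign: the diatonic I on degree 1 is Bb, whereas Bbm comes from Bb minor. It is labeled i. Gb–Bb–Db doesn't fit — on degree 6 Bb major would have Gm (vi). Gb is the degree-6 chord of Bb minor, so it is the borrowed bVI.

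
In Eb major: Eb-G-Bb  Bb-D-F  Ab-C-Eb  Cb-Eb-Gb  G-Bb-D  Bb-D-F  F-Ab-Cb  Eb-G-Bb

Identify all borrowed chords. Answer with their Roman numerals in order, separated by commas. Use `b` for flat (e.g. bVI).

bVI, ii°

The diatonic triads in Eb major are Eb, Fm, Gm, Ab, Bb, Cm, Ddim. Of the given chords, Eb–G–Bb = Eb, Bb–D–F = Bb, Ab–C–Eb = Ab and G–Bb–D = Gm are diatonic. Cb–Eb–Gb is not: scale degree 6 in Eb major carries Cm (vi). In Eb minor the chord on that degree is Cb, so here it functions as bVI, borrowed from the parallel minor. But F–Ab–Cb is foreign: the diatonic ii on degree 2 is Fm, whereas Fdim comes from Eb minor. It is labeled ii°.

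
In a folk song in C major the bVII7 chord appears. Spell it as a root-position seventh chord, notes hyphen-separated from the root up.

The root of bVII7 is the lowered 7th degree: B becomes Bb. Building the dominant-seventh chord from the parallel minor on Bb: Bb–D–F–Ab.

Bb-D-F-Ab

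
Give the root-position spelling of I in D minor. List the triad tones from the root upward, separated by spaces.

D F# A

The root, D, is scale degree 1 — the same note in D minor and D major; only the chord quality changes. Building the major chord from the parallel major on D: D–F#–A.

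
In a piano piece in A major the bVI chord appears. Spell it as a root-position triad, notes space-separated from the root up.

F A C

Scale degree 6 in A major is F#. bVI uses the lowered form, F, taken from A minor. Stacking thirds in A minor on F gives F–A–C.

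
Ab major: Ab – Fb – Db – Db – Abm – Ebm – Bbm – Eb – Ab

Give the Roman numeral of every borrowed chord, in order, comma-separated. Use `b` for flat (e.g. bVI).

Ab major has the diatonic set Ab, Bbm, Cm, Db, Eb, Fm, Gdim. Of the given chords, Ab, Db, Bbm and Eb are diatonic. But Fb (Fb–Ab–Cb) is foreign: the diatonic vi on degree 6 is Fm, whereas Fb comes from Ab minor. It is labeled bVI. But Abm (Ab–Cb–Eb) is foreign: the diatonic I on degree 1 is Ab, whereas Abm comes from Ab minor. It is labeled i. Ebm (Eb–Gb–Bb) is not: scale degree 5 in Ab major carries Eb (V). In Ab minor the chord on that degree is Ebm, so here it functions as v, borrowed from the parallel minor.

bVI, i, v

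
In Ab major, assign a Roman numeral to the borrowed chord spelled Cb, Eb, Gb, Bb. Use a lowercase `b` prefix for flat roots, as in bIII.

bIIImaj7

In Ab major scale degree 3 is C; Cb is its lowered form, from Ab minor. The diatonic chord on degree 3 would be Cm (iii), but Cb–Eb–Gb–Bb is the major-seventh chord from Ab minor. As a borrowed chord it is labeled bIIImaj7.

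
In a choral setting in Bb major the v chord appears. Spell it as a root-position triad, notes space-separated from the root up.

F Ab C

The root, F, is scale degree 5 — the same note in Bb major and Bb minor; only the chord quality changes. Stacking thirds in Bb minor on F gives F–Ab–C.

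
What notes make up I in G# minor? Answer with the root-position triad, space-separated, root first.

G# B# D#

I is built on scale degree 1, which is G# in both G# minor and its parallel. Stacking thirds in G# major on G# gives G#–B#–D#.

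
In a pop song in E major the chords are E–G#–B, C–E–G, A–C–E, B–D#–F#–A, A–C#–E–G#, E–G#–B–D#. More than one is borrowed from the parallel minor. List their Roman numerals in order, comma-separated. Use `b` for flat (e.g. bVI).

E major has the diatonic set E, F#m, G#m, A, B, C#m, D#dim. E–G#–B = E, B–D#–F#–A = B7, A–C#–E–G# = Amaj7 and E–G#–B–D# = Emaj7 are all diatonic. But C–E–G is foreign: the diatonic vi on degree 6 is C#m, whereas C comes from E minor. It is labeled bVI. A–C–E is not: scale degree 4 in E major carries A (IV). In E minor the chord on that degree is Am, so here it functions as iv, borrowed from the parallel minor.

bVI, iv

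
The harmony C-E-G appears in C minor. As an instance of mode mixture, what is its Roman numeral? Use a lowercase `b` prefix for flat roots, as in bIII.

I

The root C is the diatonic 1st degree of C minor; the borrowing shows in the chord quality. The diatonic chord on degree 1 would be Cm (i), but C–E–G is the major chord from C major. As a borrowed chord it is labeled I.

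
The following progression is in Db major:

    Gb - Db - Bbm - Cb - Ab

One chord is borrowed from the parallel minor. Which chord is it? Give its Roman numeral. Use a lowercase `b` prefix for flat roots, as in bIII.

In Db major the diatonic chords are Db, Ebm, Fm, Gb, Ab, Bbm, Cdim. Gb, Db, Bbm and Ab are all diatonic. Cb (Cb–Eb–Gb) doesn't fit — on degree 7 Db major would have Cdim (vii°). Cb is the degree-7 chord of Db minor, so it is the borrowed bVII.

bVII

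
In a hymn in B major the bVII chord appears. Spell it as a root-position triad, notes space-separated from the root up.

The root of bVII is the lowered 7th degree: A# becomes A. Building the major chord from the parallel minor on A: A–C#–E.

A C# E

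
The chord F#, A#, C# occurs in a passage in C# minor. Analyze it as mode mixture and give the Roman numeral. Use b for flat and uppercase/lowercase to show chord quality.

F# is scale degree 4 in C# minor. Diatonically C# minor has F#m (iv) on that degree; F#–A#–C# is instead the major chord native to C# major, so it takes the label IV.

IV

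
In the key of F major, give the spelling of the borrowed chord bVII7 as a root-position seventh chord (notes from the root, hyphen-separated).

Scale degree 7 in F major is E. bVII7 uses the lowered form, Eb, taken from F minor. In F minor the chord on Eb is Eb–G–Bb–Db.

Eb-G-Bb-Db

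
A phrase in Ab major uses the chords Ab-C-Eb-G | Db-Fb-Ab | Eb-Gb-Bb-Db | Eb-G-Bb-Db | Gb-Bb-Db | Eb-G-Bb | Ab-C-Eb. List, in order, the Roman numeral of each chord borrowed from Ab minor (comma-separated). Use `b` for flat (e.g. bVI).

Ab major has the diatonic set Ab, Bbm, Cm, Db, Eb, Fm, Gdim. Of the given chords, Ab–C–Eb–G = Abmaj7, Eb–G–Bb–Db = Eb7, Eb–G–Bb = Eb and Ab–C–Eb = Ab are diatonic. Db–Fb–Ab doesn't fit — on degree 4 Ab major would have Db (IV). Dbm is the degree-4 chord of Ab minor, so it is the borrowed iv. Eb–Gb–Bb–Db doesn't fit — on degree 5 Ab major would have Eb (V). Ebm7 is the degree-5 chord of Ab minor, so it is the borrowed v7. Gb–Bb–Db is not: scale degree 7 in Ab major carries Gdim (vii°). In Ab minor the chord on that degree is Gb, so here it functions as bVII, borrowed from the parallel minor.

iv, v7, bVII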